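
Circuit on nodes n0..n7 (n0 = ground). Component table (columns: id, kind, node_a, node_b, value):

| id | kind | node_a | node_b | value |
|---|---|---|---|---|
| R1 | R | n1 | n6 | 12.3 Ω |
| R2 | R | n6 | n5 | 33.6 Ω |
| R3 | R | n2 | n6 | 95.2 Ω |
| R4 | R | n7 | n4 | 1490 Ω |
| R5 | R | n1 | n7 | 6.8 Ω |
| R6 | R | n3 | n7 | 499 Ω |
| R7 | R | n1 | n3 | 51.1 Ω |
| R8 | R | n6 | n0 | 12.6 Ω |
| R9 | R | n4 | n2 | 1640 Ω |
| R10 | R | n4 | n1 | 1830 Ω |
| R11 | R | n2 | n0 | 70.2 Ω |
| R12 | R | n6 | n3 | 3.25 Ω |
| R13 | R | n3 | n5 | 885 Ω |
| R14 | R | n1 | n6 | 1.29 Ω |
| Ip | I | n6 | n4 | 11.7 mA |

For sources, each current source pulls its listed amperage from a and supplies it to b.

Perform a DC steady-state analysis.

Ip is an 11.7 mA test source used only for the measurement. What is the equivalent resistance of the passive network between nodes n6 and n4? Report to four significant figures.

R_eq = 553.5 Ω

Apply KCL at each of the 7 non-ground nodes and solve the resulting linear system.
Node n1: branches {R1, R5, R7, R10, R14} → V_1 = -0.01701
Node n2: branches {R3, R9, R11} → V_2 = 0.1444
Node n3: branches {R6, R7, R12, R13} → V_3 = -0.02515
Node n4: branches {R4, R9, R10, Ip} → V_4 = 6.450
Node n5: branches {R2, R13} → V_5 = -0.02588
Node n6: branches {R1, R2, R3, R8, R12, R14, Ip} → V_6 = -0.02591
Node n7: branches {R4, R5, R6} → V_7 = 0.01187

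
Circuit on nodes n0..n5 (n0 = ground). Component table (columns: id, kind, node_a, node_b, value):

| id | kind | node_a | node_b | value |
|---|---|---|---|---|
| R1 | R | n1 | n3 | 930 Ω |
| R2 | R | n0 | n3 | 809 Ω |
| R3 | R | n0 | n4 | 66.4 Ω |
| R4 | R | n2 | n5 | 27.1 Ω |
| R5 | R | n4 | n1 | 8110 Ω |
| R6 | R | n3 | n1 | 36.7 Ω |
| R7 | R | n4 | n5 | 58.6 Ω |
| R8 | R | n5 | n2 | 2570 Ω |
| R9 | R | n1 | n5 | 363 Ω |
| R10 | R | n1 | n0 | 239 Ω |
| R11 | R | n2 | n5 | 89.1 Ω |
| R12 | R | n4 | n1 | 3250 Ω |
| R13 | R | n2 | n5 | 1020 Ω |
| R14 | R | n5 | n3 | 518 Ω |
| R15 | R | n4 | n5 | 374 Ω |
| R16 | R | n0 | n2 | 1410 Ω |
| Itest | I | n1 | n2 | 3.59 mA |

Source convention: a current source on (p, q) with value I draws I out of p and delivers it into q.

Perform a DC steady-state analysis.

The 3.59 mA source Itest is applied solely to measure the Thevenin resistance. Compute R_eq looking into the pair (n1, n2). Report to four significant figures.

Apply KCL at each of the 5 non-ground nodes and solve the resulting linear system.
Node n1: branches {R1, R5, R6, R9, R10, R12, Itest} → V_1 = -0.2776
Node n2: branches {R4, R8, R11, R13, R16, Itest} → V_2 = 0.2289
Node n3: branches {R1, R2, R6, R14} → V_3 = -0.2399
Node n4: branches {R3, R5, R7, R12, R15} → V_4 = 0.08602
Node n5: branches {R4, R7, R8, R9, R11, R13, R14, R15} → V_5 = 0.1596

R_eq = 141.1 Ω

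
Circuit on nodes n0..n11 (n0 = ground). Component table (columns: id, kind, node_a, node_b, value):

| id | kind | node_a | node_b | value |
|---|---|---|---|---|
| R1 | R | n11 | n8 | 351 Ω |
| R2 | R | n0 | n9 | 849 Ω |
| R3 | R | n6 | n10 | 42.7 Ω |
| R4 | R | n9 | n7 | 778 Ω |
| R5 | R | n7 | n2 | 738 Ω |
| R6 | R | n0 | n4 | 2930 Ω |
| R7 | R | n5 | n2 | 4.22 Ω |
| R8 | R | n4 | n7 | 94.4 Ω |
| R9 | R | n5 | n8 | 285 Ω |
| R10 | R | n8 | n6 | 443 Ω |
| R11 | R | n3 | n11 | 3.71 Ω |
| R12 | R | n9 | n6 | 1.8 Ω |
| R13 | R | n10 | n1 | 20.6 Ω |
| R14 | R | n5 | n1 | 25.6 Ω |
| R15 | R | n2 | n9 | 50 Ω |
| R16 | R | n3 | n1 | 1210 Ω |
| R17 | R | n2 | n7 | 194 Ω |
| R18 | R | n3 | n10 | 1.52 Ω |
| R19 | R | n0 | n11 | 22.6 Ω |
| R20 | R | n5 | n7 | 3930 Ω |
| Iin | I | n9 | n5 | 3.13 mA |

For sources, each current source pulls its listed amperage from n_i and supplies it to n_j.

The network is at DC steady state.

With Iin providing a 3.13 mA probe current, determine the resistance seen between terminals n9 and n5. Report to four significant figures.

R_eq = 31.17 Ω

Element admittances at DC:
  Y(R1) = 0.002849 S between n11,n8
  Y(R2) = 0.001178 S between n0,n9
  Y(R3) = 0.02342 S between n6,n10
  Y(R4) = 0.001285 S between n9,n7
  Y(R5) = 0.001355 S between n7,n2
  Y(R6) = 0.0003413 S between n0,n4
  Y(R7) = 0.2370 S between n5,n2
  Y(R8) = 0.01059 S between n4,n7
  Y(R9) = 0.003509 S between n5,n8
  Y(R10) = 0.002257 S between n8,n6
  Y(R11) = 0.2695 S between n3,n11
  Y(R12) = 0.5556 S between n9,n6
  Y(R13) = 0.04854 S between n10,n1
  Y(R14) = 0.03906 S between n5,n1
  Y(R15) = 0.02000 S between n2,n9
  Y(R16) = 0.0008264 S between n3,n1
  Y(R17) = 0.005155 S between n2,n7
  Y(R18) = 0.6579 S between n3,n10
  Y(R19) = 0.04425 S between n0,n11
  Y(R20) = 0.0002545 S between n5,n7
  Iin: injects 0.00313 A into n5 (from n9)
Assemble and solve the 11×11 MNA system:
  V(n1)=0.02315  V(n2)=0.04302  V(n3)=0.001111  V(n4)=0.02696  V(n5)=0.05100  V(n6)=-0.04442  V(n7)=0.02783  V(n8)=0.009476  V(n9)=-0.04655  V(n10)=0.001116  V(n11)=0.001031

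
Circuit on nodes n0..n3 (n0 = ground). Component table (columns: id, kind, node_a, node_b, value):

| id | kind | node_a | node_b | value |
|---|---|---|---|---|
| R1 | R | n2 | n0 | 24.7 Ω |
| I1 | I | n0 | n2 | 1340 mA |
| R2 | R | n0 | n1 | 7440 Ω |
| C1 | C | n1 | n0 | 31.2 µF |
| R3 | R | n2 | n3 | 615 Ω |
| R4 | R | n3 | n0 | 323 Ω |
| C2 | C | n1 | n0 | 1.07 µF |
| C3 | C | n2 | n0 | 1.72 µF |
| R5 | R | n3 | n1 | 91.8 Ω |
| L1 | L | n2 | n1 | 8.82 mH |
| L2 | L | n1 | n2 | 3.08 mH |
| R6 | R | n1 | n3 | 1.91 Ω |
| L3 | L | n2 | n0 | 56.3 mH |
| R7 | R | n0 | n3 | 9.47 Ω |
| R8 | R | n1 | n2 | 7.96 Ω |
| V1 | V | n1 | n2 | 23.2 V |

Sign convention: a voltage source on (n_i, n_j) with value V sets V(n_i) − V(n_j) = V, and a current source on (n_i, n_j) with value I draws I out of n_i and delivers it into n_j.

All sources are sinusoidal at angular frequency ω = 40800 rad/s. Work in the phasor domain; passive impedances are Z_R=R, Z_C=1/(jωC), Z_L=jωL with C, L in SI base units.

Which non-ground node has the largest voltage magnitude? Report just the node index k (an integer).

MNA unknowns: 3 node voltages V₁..V_3 plus 1 source current (V1)
R1: Y=0.04049+0.000j on G[2,0]
I1: z[0]−=1.34, z[2]+=1.34
R2: Y=0.0001344+0.000j on G[0,1]
C1: Y=0.000+1.273j on G[1,0]
R3: Y=0.001626+0.000j on G[2,3]
R4: Y=0.003096+0.000j on G[3,0]
C2: Y=0.000+0.04366j on G[1,0]
C3: Y=0.000+0.07018j on G[2,0]
R5: Y=0.01089+0.000j on G[3,1]
L1: Y=0.000-0.002779j on G[2,1]
L2: Y=0.000-0.007958j on G[1,2]
R6: Y=0.5236+0.000j on G[1,3]
L3: Y=0.000-0.0004353j on G[2,0]
R7: Y=0.1056+0.000j on G[0,3]
R8: Y=0.1256+0.000j on G[1,2]
V1: row V1−V2=23.2, i_V1 at 1,2
solve → V1=1.311-1.525j, V2=-21.89-1.525j, V3=1.032-1.268j
aux → i_V1=-5.072-1.340j

2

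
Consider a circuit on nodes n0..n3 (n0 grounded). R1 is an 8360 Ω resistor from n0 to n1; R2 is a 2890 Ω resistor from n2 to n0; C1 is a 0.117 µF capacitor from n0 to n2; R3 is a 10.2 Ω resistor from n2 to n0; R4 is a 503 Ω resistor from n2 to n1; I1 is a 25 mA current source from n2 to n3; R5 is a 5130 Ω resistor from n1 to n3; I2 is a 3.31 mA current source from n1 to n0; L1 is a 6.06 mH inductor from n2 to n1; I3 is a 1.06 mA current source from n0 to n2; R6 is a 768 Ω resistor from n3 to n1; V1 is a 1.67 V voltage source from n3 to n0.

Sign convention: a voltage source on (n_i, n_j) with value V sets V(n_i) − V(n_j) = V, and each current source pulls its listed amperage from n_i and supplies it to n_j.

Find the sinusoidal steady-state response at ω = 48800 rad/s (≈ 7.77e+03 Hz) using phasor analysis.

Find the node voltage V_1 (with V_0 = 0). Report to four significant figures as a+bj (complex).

Element admittances at ω=48800 rad/s:
  Y(R1) = 0.0001196+0.000j S between n0,n1
  Y(R2) = 0.0003460+0.000j S between n2,n0
  Y(C1) = 0.000+0.005710j S between n0,n2
  Y(R3) = 0.09804+0.000j S between n2,n0
  Y(R4) = 0.001988+0.000j S between n2,n1
  I1: injects 0.025 A into n3 (from n2)
  Y(R5) = 0.0001949+0.000j S between n1,n3
  I2: injects 0.00331 A into n0 (from n1)
  Y(L1) = 0.000-0.003381j S between n2,n1
  I3: injects 0.00106 A into n2 (from n0)
  Y(R6) = 0.001302+0.000j S between n3,n1
  V1: constraint V(n3)−V(n0) = 1.67
Assemble and solve the 4×4 MNA system:
  V(n1)=-0.3033-0.04571j  V(n2)=-0.2457+0.01501j  V(n3)=1.670+0.000j
  i(V1)=0.02205-6.842e-05j

-0.3033-0.04571j V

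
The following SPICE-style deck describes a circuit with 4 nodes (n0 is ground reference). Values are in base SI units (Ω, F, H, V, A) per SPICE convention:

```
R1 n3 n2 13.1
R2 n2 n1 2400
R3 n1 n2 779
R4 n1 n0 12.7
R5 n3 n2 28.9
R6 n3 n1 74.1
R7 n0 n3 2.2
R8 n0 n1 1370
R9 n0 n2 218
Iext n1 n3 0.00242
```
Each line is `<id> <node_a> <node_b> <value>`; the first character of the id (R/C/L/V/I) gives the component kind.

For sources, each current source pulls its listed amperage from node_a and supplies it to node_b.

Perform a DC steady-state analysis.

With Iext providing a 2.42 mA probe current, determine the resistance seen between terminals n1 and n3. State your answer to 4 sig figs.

R_eq = 12.06 Ω

Apply KCL at each of the 3 non-ground nodes and solve the resulting linear system.
Node n1: branches {R2, R3, R4, R6, R8, Iext} → V_1 = -0.02488
Node n2: branches {R1, R2, R3, R5, R9} → V_2 = 0.003720
Node n3: branches {R1, R5, R6, R7, Iext} → V_3 = 0.004313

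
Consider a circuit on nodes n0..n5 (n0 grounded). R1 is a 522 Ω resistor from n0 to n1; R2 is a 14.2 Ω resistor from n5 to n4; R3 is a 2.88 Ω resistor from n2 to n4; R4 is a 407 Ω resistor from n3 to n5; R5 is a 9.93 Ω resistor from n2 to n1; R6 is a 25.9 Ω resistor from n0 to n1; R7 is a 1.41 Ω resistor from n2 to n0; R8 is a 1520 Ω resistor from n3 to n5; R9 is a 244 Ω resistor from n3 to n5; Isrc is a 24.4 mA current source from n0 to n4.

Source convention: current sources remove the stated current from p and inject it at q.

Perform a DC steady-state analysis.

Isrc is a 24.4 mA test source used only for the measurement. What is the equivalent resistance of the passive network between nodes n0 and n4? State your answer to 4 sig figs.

MNA unknowns: 5 node voltages V₁..V_5
R1: Y=0.001916 on G[0,1]
R2: Y=0.07042 on G[5,4]
R3: Y=0.3472 on G[2,4]
R4: Y=0.002457 on G[3,5]
R5: Y=0.1007 on G[2,1]
R6: Y=0.03861 on G[0,1]
R7: Y=0.7092 on G[2,0]
R8: Y=0.0006579 on G[3,5]
R9: Y=0.004098 on G[3,5]
Isrc: z[0]−=0.0244, z[4]+=0.0244
solve → V1=0.02357, V2=0.03306, V3=0.1033, V4=0.1033, V5=0.1033

R_eq = 4.235 Ω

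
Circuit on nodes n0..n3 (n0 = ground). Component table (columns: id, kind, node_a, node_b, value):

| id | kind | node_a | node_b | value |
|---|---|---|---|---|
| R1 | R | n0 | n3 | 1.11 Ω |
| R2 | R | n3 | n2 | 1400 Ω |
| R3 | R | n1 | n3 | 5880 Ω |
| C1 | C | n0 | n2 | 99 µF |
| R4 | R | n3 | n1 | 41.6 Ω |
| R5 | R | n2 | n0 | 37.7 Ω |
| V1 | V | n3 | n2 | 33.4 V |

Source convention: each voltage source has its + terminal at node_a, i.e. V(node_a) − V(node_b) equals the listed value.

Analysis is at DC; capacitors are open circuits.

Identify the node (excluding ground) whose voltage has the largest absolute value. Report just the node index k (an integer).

2

Element admittances at DC:
  Y(R1) = 0.9009 S between n0,n3
  Y(R2) = 0.0007143 S between n3,n2
  Y(R3) = 0.0001701 S between n1,n3
  Y(C1) = 0.000 S between n0,n2
  Y(R4) = 0.02404 S between n3,n1
  Y(R5) = 0.02653 S between n2,n0
  V1: constraint V(n3)−V(n2) = 33.4
Assemble and solve the 4×4 MNA system:
  V(n1)=0.9553  V(n2)=-32.44  V(n3)=0.9553
  i(V1)=-0.8845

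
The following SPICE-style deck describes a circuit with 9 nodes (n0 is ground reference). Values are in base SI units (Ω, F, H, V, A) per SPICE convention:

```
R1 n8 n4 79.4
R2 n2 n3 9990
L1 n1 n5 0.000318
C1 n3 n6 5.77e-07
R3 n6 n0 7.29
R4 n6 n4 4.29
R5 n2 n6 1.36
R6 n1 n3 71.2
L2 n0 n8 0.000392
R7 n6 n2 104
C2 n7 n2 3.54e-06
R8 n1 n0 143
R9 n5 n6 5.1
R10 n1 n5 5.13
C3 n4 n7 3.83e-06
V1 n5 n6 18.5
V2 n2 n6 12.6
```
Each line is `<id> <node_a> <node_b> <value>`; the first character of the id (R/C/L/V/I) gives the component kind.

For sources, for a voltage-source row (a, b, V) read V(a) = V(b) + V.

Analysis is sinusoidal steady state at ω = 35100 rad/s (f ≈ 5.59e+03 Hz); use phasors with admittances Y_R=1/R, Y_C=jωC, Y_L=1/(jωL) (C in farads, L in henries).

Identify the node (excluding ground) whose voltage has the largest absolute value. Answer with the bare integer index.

Element admittances at ω=35100 rad/s:
  Y(R1) = 0.01259+0.000j S between n8,n4
  Y(R2) = 0.0001001+0.000j S between n2,n3
  Y(L1) = 0.000-0.08959j S between n1,n5
  Y(C1) = 0.000+0.02025j S between n3,n6
  Y(R3) = 0.1372+0.000j S between n6,n0
  Y(R4) = 0.2331+0.000j S between n6,n4
  Y(R5) = 0.7353+0.000j S between n2,n6
  Y(R6) = 0.01404+0.000j S between n1,n3
  Y(L2) = 0.000-0.07268j S between n0,n8
  Y(R7) = 0.009615+0.000j S between n6,n2
  Y(C2) = 0.000+0.1243j S between n7,n2
  Y(R8) = 0.006993+0.000j S between n1,n0
  Y(R9) = 0.1961+0.000j S between n5,n6
  Y(R10) = 0.1949+0.000j S between n1,n5
  Y(C3) = 0.000+0.1344j S between n4,n7
  V1: constraint V(n5)−V(n6) = 18.5
  V2: constraint V(n2)−V(n6) = 12.6
Assemble and solve the 10×10 MNA system:
  V(n1)=16.59-1.173j  V(n2)=11.71-0.2000j  V(n3)=4.378-8.703j  V(n4)=-0.04951+2.906j  V(n5)=17.61-0.2000j  V(n6)=-0.8860-0.2000j  V(n7)=5.601+1.414j  V(n8)=-0.4903+0.07638j
  i(V1)=-3.915-0.09756j  i(V2)=-9.587-0.7604j

5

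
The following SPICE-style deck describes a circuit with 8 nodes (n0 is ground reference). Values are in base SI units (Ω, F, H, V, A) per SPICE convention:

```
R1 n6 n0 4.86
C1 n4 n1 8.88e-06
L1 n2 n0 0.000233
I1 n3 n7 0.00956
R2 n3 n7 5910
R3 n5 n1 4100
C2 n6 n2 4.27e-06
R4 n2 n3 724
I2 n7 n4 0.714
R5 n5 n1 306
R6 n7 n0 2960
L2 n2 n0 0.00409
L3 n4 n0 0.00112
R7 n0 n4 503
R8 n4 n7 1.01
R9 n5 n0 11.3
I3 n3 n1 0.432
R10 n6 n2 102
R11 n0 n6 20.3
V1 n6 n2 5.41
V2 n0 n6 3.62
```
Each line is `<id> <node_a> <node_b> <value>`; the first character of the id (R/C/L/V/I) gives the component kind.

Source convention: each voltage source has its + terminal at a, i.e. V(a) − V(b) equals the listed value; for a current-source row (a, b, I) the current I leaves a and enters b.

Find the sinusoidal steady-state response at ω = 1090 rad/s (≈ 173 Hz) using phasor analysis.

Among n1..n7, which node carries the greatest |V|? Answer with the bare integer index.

3

MNA unknowns: 7 node voltages V₁..V_7 plus 2 source currents (V1, V2)
R1: Y=0.2058+0.000j on G[6,0]
C1: Y=0.000+0.009679j on G[4,1]
L1: Y=0.000-3.937j on G[2,0]
I1: z[3]−=0.00956, z[7]+=0.00956
R2: Y=0.0001692+0.000j on G[3,7]
R3: Y=0.0002439+0.000j on G[5,1]
C2: Y=0.000+0.004654j on G[6,2]
R4: Y=0.001381+0.000j on G[2,3]
I2: z[7]−=0.714, z[4]+=0.714
R5: Y=0.003268+0.000j on G[5,1]
R6: Y=0.0003378+0.000j on G[7,0]
L2: Y=0.000-0.2243j on G[2,0]
L3: Y=0.000-0.8191j on G[4,0]
R7: Y=0.001988+0.000j on G[0,4]
R8: Y=0.9901+0.000j on G[4,7]
R9: Y=0.08850+0.000j on G[5,0]
I3: z[3]−=0.432, z[1]+=0.432
R10: Y=0.009804+0.000j on G[6,2]
R11: Y=0.04926+0.000j on G[0,6]
V1: row V6−V2=5.41, i_V1 at 6,2
V2: row V0−V6=3.62, i_V2 at 0,6
solve → V1=13.61-39.46j, V2=-9.030+0.000j, V3=-292.9+0.04618j, V4=-0.1614+0.4234j, V5=0.5194-1.506j, V6=-3.620+0.000j, V7=-0.9225+0.4232j
aux → i_V1=0.3391+37.56j, i_V2=-0.5310+37.58j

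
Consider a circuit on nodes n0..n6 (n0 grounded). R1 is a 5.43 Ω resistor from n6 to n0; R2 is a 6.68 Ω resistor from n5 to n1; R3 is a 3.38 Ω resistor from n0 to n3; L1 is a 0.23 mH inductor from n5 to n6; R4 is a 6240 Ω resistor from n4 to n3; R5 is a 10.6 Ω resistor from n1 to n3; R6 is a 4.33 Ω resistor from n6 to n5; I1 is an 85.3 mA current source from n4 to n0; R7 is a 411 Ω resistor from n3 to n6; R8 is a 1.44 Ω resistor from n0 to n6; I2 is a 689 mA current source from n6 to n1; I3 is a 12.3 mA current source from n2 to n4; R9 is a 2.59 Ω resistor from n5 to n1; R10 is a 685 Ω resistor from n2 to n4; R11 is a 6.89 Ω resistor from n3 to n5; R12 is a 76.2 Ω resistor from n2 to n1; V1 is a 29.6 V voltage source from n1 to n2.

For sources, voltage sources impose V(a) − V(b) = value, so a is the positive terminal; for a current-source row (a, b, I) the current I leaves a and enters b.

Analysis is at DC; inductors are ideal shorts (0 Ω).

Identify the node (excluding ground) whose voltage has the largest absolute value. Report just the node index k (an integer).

4

Apply KCL at each of the 6 non-ground nodes and solve the resulting linear system.
Node n1: branches {R2, R5, I2, R9, R12, V1} → V_1 = 0.8802
Node n2: branches {I3, R10, R12, V1} → V_2 = -28.72
Node n3: branches {R3, R4, R5, R7, R11} → V_3 = 0.09759
Node n4: branches {R4, I1, I3, R10} → V_4 = -70.93
Node n5: branches {R2, L1, R6, R9, R11} → V_5 = -0.1299
Node n6: branches {R1, L1, R6, R7, R8, I2} → V_6 = -0.1299
Source currents: i(L1)=0.5743, i(V1)=-0.3145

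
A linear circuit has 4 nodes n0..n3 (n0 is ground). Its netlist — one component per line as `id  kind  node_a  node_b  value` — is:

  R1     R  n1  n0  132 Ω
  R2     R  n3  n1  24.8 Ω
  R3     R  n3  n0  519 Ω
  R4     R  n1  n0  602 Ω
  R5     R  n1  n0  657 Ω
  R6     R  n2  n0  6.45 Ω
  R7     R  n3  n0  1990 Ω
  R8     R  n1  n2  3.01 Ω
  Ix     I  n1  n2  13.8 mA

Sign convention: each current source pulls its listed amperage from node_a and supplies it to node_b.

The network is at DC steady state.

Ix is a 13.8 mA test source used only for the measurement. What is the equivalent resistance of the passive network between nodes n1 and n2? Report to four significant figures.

MNA unknowns: 3 node voltages V₁..V_3
R1: Y=0.007576 on G[1,0]
R2: Y=0.04032 on G[3,1]
R3: Y=0.001927 on G[3,0]
R4: Y=0.001661 on G[1,0]
R5: Y=0.001522 on G[1,0]
R6: Y=0.1550 on G[2,0]
R7: Y=0.0005025 on G[3,0]
R8: Y=0.3322 on G[1,2]
Ix: z[1]−=0.0138, z[2]+=0.0138
solve → V1=-0.03697, V2=0.003112, V3=-0.03487

R_eq = 2.905 Ω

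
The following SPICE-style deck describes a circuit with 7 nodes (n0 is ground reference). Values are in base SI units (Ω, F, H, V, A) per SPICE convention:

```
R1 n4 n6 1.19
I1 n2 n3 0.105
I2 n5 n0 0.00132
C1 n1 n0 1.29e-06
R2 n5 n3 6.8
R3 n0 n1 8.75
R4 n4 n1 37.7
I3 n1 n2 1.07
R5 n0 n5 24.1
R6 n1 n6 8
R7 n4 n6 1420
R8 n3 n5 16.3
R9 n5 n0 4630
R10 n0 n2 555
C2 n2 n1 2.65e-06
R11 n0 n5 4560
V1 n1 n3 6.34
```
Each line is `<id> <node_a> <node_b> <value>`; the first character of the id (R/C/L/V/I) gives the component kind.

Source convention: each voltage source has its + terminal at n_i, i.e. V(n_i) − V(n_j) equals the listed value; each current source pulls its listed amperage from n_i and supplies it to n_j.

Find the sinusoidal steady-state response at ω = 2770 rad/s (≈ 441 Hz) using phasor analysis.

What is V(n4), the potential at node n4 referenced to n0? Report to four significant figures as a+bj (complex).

1.134+1.451j V

Element admittances at ω=2770 rad/s:
  Y(R1) = 0.8403+0.000j S between n4,n6
  I1: injects 0.105 A into n3 (from n2)
  I2: injects 0.00132 A into n0 (from n5)
  Y(C1) = 0.000+0.003573j S between n1,n0
  Y(R2) = 0.1471+0.000j S between n5,n3
  Y(R3) = 0.1143+0.000j S between n0,n1
  Y(R4) = 0.02653+0.000j S between n4,n1
  I3: injects 1.07 A into n2 (from n1)
  Y(R5) = 0.04149+0.000j S between n0,n5
  Y(R6) = 0.1250+0.000j S between n1,n6
  Y(R7) = 0.0007042+0.000j S between n4,n6
  Y(R8) = 0.06135+0.000j S between n3,n5
  Y(R9) = 0.0002160+0.000j S between n5,n0
  Y(R10) = 0.001802+0.000j S between n0,n2
  Y(C2) = 0.000+0.007340j S between n2,n1
  Y(R11) = 0.0002193+0.000j S between n0,n5
  V1: constraint V(n1)−V(n3) = 6.34
Assemble and solve the 7×7 MNA system:
  V(n1)=1.134+1.451j  V(n2)=31.17-122.4j  V(n3)=-5.206+1.451j  V(n4)=1.134+1.451j  V(n5)=-4.339+1.208j  V(n6)=1.134+1.451j
  i(V1)=-0.2856+0.05063j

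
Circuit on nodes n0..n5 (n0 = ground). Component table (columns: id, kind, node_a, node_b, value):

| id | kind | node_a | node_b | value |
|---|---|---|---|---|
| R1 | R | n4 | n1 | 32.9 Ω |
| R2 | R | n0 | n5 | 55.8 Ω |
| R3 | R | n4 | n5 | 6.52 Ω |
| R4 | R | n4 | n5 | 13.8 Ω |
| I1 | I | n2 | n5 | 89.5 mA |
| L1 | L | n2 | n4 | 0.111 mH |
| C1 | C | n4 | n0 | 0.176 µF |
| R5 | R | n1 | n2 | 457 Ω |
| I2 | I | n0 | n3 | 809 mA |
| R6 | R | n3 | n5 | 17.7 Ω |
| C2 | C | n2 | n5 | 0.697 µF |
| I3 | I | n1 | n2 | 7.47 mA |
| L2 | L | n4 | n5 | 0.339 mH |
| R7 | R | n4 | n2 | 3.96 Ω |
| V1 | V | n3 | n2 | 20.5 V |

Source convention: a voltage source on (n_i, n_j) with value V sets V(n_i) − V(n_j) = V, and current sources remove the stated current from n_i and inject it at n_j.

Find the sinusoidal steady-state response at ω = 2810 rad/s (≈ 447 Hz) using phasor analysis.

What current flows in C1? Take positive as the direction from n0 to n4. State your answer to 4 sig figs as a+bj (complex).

Element admittances at ω=2810 rad/s:
  Y(R1) = 0.03040+0.000j S between n4,n1
  Y(R2) = 0.01792+0.000j S between n0,n5
  Y(R3) = 0.1534+0.000j S between n4,n5
  Y(R4) = 0.07246+0.000j S between n4,n5
  I1: injects 0.0895 A into n5 (from n2)
  Y(L1) = 0.000-3.206j S between n2,n4
  Y(C1) = 0.000+0.0004946j S between n4,n0
  Y(R5) = 0.002188+0.000j S between n1,n2
  I2: injects 0.809 A into n3 (from n0)
  Y(R6) = 0.05650+0.000j S between n3,n5
  Y(C2) = 0.000+0.001959j S between n2,n5
  I3: injects 0.00747 A into n2 (from n1)
  Y(L2) = 0.000-1.050j S between n4,n5
  Y(R7) = 0.2525+0.000j S between n4,n2
  V1: constraint V(n3)−V(n2) = 20.5
Assemble and solve the 6×6 MNA system:
  V(n1)=44.77-1.645j  V(n2)=44.99-1.767j  V(n3)=65.49-1.767j  V(n4)=45.01-1.636j  V(n5)=45.10-1.242j
  i(V1)=-0.3429+0.02968j

-0.0008090-0.02226j A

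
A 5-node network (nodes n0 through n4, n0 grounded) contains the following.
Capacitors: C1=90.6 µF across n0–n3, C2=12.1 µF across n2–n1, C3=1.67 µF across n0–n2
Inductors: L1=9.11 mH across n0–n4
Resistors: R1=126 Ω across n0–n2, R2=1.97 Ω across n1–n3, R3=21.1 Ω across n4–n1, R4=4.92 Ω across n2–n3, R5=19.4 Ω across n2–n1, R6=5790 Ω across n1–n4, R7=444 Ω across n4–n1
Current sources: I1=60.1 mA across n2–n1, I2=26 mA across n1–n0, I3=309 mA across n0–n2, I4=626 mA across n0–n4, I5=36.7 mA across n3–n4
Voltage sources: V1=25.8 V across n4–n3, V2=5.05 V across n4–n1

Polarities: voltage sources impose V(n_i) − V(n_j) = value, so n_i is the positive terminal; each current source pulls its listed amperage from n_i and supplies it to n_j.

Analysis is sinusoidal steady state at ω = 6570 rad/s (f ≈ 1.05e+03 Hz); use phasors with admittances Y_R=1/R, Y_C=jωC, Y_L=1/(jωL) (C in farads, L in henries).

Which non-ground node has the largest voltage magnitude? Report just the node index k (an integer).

Apply KCL at each of the 4 non-ground nodes and solve the resulting linear system.
Node n1: branches {I1, I2, R2, C2, R3, R5, R6, R7, V2} → V_1 = 21.33-1.525j
Node n2: branches {R1, I1, I3, C2, R4, C3, R5} → V_2 = 6.931+2.587j
Node n3: branches {C1, R2, R4, I5, V1} → V_3 = 0.5781-1.525j
Node n4: branches {L1, R3, I4, I5, R6, R7, V1, V2} → V_4 = 26.38-1.525j
Source currents: i(V1)=-10.88-0.4918j, i(V2)=11.32+0.9325j

4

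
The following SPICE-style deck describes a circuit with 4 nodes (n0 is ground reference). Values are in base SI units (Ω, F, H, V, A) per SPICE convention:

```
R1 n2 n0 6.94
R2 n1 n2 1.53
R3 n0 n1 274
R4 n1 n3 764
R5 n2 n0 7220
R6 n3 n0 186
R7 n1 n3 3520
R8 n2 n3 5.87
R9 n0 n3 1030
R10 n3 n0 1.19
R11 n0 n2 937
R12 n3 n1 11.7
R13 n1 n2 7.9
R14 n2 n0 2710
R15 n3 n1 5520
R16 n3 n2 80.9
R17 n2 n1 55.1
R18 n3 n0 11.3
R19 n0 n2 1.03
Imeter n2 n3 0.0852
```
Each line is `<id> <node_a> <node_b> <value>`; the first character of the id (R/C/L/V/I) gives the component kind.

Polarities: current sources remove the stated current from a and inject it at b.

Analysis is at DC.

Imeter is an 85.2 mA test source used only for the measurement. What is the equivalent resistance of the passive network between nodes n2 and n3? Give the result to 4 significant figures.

Apply KCL at each of the 3 non-ground nodes and solve the resulting linear system.
Node n1: branches {R2, R3, R4, R7, R12, R13, R15, R17} → V_1 = -0.03926
Node n2: branches {R1, R2, R5, R8, R11, R13, R14, R16, R17, R19, Imeter} → V_2 = -0.05032
Node n3: branches {R4, R6, R7, R8, R9, R10, R12, R15, R16, R18, Imeter} → V_3 = 0.06023

R_eq = 1.297 Ω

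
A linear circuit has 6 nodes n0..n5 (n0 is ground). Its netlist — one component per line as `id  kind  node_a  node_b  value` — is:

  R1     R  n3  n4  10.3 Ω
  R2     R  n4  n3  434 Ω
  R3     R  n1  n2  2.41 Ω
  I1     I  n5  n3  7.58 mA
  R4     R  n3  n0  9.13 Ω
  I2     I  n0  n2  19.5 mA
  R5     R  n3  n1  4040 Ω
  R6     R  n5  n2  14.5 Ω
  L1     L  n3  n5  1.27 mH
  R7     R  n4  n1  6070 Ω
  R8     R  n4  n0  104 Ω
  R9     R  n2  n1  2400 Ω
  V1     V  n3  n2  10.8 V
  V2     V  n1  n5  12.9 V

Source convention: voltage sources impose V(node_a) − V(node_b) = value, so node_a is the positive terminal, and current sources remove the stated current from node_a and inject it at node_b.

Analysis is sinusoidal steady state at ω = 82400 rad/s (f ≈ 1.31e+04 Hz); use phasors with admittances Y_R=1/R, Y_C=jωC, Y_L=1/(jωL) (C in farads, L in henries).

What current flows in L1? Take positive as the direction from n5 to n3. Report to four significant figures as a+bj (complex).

Apply KCL at each of the 5 non-ground nodes and solve the resulting linear system.
Node n1: branches {R3, R5, R7, R9, V2} → V_1 = -8.797-0.4309j
Node n2: branches {R3, I2, R6, R9, V1} → V_2 = -10.63+5.286e-05j
Node n3: branches {R1, R2, I1, R4, R5, L1, V1} → V_3 = 0.1659+5.286e-05j
Node n4: branches {R1, R2, R7, R8} → V_4 = 0.1378-0.0006022j
Node n5: branches {I1, R6, L1, V2} → V_5 = -21.70-0.4309j
Source currents: i(V1)=-0.01973+0.2087j, i(V2)=-0.7595+0.1792j

-0.004118+0.2089j A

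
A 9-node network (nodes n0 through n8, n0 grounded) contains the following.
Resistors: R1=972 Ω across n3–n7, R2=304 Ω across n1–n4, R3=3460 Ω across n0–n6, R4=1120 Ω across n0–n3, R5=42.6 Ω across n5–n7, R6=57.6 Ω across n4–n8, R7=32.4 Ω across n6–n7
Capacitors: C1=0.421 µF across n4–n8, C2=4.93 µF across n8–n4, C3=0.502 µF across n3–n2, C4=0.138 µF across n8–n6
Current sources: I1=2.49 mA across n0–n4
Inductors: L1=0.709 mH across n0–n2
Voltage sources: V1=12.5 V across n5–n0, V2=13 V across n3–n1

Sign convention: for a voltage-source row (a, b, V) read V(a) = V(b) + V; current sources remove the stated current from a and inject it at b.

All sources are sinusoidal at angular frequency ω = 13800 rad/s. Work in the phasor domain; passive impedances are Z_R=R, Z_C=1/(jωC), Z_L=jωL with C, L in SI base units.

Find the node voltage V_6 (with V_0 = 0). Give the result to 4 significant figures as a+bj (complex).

10.88-2.056j V

Apply KCL at each of the 8 non-ground nodes and solve the resulting linear system.
Node n1: branches {R2, V2} → V_1 = -8.809-2.745j
Node n2: branches {C3, L1} → V_2 = -0.3047+0.1996j
Node n3: branches {R1, C3, R4, V2} → V_3 = 4.191-2.745j
Node n4: branches {R2, C1, C2, I1, R6} → V_4 = -3.739+5.494j
Node n5: branches {R5, V1} → V_5 = 12.50+0.000j
Node n6: branches {R3, C4, R7} → V_6 = 10.88-2.056j
Node n7: branches {R1, R5, R7} → V_7 = 11.44-1.197j
Node n8: branches {C1, C2, C4, R6} → V_8 = -3.349+5.394j
Source currents: i(V1)=-0.02479-0.02810j, i(V2)=-0.01668-0.02710j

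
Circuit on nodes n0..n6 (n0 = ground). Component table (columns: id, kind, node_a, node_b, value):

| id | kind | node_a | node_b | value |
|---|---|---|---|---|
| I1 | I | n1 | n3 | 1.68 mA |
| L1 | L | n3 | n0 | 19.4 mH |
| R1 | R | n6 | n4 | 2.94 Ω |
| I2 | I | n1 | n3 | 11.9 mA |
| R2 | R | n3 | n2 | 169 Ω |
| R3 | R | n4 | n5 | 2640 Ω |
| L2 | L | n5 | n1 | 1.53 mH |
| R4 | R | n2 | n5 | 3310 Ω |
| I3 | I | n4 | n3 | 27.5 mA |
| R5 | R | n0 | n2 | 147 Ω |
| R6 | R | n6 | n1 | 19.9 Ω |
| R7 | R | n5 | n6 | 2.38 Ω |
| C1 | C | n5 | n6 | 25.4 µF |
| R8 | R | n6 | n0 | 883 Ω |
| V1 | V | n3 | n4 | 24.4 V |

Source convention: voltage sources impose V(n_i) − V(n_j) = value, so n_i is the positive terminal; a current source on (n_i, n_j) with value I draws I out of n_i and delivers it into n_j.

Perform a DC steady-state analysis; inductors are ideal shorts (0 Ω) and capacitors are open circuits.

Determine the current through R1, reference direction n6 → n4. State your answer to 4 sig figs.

0.02115 A

Element admittances at DC:
  I1: injects 0.00168 A into n3 (from n1)
  L1: short n3↔n0 (DC inductor)
  Y(R1) = 0.3401 S between n6,n4
  I2: injects 0.0119 A into n3 (from n1)
  Y(R2) = 0.005917 S between n3,n2
  Y(R3) = 0.0003788 S between n4,n5
  L2: short n5↔n1 (DC inductor)
  Y(R4) = 0.0003021 S between n2,n5
  I3: injects 0.0275 A into n3 (from n4)
  Y(R5) = 0.006803 S between n0,n2
  Y(R6) = 0.05025 S between n6,n1
  Y(R7) = 0.4202 S between n5,n6
  Y(C1) = 0.000 S between n5,n6
  Y(R8) = 0.001133 S between n6,n0
  V1: constraint V(n3)−V(n4) = 24.4
Assemble and solve the 9×9 MNA system:
  V(n1)=-24.35  V(n2)=-0.5650  V(n3)=0.000  V(n4)=-24.40  V(n5)=-24.35  V(n6)=-24.34
  i(L1)=0.03141  i(L2)=0.01290  i(V1)=0.006331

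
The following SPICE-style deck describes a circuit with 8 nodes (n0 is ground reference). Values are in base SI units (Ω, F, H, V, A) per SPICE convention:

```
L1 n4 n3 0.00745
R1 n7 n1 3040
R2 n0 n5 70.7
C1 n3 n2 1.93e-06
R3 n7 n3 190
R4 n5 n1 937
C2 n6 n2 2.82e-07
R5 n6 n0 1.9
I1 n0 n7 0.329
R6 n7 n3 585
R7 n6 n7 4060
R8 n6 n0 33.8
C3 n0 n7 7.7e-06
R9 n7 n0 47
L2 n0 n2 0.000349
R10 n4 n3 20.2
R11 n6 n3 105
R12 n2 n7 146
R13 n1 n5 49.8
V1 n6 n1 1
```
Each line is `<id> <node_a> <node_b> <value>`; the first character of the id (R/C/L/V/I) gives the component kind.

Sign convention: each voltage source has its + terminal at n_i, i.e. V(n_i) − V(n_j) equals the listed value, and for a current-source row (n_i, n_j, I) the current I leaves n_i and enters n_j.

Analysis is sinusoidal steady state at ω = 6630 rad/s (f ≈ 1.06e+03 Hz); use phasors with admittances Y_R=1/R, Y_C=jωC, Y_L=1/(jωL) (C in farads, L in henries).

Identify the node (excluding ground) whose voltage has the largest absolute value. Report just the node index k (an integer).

7

Element admittances at ω=6630 rad/s:
  Y(L1) = 0.000-0.02025j S between n4,n3
  Y(R1) = 0.0003289+0.000j S between n7,n1
  Y(R2) = 0.01414+0.000j S between n0,n5
  Y(C1) = 0.000+0.01280j S between n3,n2
  Y(R3) = 0.005263+0.000j S between n7,n3
  Y(R4) = 0.001067+0.000j S between n5,n1
  Y(C2) = 0.000+0.001870j S between n6,n2
  Y(R5) = 0.5263+0.000j S between n6,n0
  I1: injects 0.329 A into n7 (from n0)
  Y(R6) = 0.001709+0.000j S between n7,n3
  Y(R7) = 0.0002463+0.000j S between n6,n7
  Y(R8) = 0.02959+0.000j S between n6,n0
  Y(C3) = 0.000+0.05105j S between n0,n7
  Y(R9) = 0.02128+0.000j S between n7,n0
  Y(L2) = 0.000-0.4322j S between n0,n2
  Y(R10) = 0.04950+0.000j S between n4,n3
  Y(R11) = 0.009524+0.000j S between n6,n3
  Y(R12) = 0.006849+0.000j S between n2,n7
  Y(R13) = 0.02008+0.000j S between n1,n5
  V1: constraint V(n6)−V(n1) = 1
Assemble and solve the 8×8 MNA system:
  V(n1)=-0.9850-0.03231j  V(n2)=0.07922+0.09787j  V(n3)=-0.1687-1.695j  V(n4)=-0.1687-1.695j  V(n5)=-0.5902-0.01936j  V(n6)=0.01498-0.03231j  V(n7)=2.870-4.420j
  i(V1)=-0.009617+0.001170j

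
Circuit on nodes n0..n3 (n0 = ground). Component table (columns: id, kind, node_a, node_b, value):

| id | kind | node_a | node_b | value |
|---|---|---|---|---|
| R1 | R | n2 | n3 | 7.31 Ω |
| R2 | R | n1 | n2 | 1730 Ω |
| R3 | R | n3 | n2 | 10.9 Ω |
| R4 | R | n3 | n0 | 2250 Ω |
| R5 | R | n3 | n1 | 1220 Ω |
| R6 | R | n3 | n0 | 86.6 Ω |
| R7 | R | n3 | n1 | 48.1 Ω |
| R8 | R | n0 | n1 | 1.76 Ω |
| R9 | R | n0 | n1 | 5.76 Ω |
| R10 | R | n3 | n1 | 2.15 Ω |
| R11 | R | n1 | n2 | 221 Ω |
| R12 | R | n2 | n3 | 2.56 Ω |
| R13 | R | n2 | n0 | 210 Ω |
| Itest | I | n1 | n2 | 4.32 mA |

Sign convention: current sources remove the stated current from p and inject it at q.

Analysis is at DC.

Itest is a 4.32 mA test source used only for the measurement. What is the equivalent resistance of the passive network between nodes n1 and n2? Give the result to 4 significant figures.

R_eq = 3.497 Ω

Element admittances at DC:
  Y(R1) = 0.1368 S between n2,n3
  Y(R2) = 0.0005780 S between n1,n2
  Y(R3) = 0.09174 S between n3,n2
  Y(R4) = 0.0004444 S between n3,n0
  Y(R5) = 0.0008197 S between n3,n1
  Y(R6) = 0.01155 S between n3,n0
  Y(R7) = 0.02079 S between n3,n1
  Y(R8) = 0.5682 S between n0,n1
  Y(R9) = 0.1736 S between n0,n1
  Y(R10) = 0.4651 S between n3,n1
  Y(R11) = 0.004525 S between n1,n2
  Y(R12) = 0.3906 S between n2,n3
  Y(R13) = 0.004762 S between n2,n0
  Itest: injects 0.00432 A into n2 (from n1)
Assemble and solve the 3×3 MNA system:
  V(n1)=-0.0002272  V(n2)=0.01488  V(n3)=0.008144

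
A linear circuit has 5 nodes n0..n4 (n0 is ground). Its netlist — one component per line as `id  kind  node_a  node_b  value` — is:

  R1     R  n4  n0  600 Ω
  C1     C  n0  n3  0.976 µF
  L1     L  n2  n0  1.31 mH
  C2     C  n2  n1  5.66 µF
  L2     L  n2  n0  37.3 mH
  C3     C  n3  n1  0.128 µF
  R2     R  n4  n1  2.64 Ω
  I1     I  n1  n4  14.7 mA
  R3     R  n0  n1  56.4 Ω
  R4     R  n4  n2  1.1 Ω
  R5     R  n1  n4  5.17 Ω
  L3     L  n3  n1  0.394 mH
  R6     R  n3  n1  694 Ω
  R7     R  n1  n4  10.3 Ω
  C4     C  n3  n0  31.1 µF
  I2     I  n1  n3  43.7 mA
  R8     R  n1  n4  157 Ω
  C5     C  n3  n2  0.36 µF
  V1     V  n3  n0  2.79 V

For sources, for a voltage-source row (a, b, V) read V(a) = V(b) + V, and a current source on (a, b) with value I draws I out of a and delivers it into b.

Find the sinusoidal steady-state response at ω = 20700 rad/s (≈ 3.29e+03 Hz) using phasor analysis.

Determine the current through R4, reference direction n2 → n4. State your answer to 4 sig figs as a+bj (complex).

0.03403+0.07269j A

MNA unknowns: 4 node voltages V₁..V_4 plus 1 source current (V1)
R1: Y=0.001667+0.000j on G[4,0]
C1: Y=0.000+0.02020j on G[0,3]
L1: Y=0.000-0.03688j on G[2,0]
C2: Y=0.000+0.1172j on G[2,1]
L2: Y=0.000-0.001295j on G[2,0]
C3: Y=0.000+0.002650j on G[3,1]
R2: Y=0.3788+0.000j on G[4,1]
I1: z[1]−=0.0147, z[4]+=0.0147
R3: Y=0.01773+0.000j on G[0,1]
R4: Y=0.9091+0.000j on G[4,2]
R5: Y=0.1934+0.000j on G[1,4]
L3: Y=0.000-0.1226j on G[3,1]
R6: Y=0.001441+0.000j on G[3,1]
R7: Y=0.09709+0.000j on G[1,4]
C4: Y=0.000+0.6438j on G[3,0]
I2: z[1]−=0.0437, z[3]+=0.0437
R8: Y=0.006369+0.000j on G[1,4]
C5: Y=0.000+0.007452j on G[3,2]
V1: row V3−V0=2.79, i_V1 at 3,0
solve → V1=1.983-0.5768j, V2=2.088-0.3881j, V3=2.790+0.000j, V4=2.050-0.4681j
aux → i_V1=-0.02377-1.762j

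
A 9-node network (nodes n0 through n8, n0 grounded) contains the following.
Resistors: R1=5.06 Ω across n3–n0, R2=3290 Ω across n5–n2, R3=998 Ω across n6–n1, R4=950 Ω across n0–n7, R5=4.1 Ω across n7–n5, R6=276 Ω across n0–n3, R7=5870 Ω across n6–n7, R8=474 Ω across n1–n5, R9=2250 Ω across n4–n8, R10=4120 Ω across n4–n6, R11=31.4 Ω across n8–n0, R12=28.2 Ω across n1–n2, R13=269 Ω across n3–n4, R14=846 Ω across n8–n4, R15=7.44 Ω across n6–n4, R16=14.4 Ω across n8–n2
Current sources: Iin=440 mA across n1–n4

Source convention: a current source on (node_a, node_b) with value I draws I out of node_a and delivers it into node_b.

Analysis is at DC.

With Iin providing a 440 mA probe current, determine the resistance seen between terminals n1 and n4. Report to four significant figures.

R_eq = 191.3 Ω

Element admittances at DC:
  Y(R1) = 0.1976 S between n3,n0
  Y(R2) = 0.0003040 S between n5,n2
  Y(R3) = 0.001002 S between n6,n1
  Y(R4) = 0.001053 S between n0,n7
  Y(R5) = 0.2439 S between n7,n5
  Y(R6) = 0.003623 S between n0,n3
  Y(R7) = 0.0001704 S between n6,n7
  Y(R8) = 0.002110 S between n1,n5
  Y(R9) = 0.0004444 S between n4,n8
  Y(R10) = 0.0002427 S between n4,n6
  Y(R11) = 0.03185 S between n8,n0
  Y(R12) = 0.03546 S between n1,n2
  Y(R13) = 0.003717 S between n3,n4
  Y(R14) = 0.001182 S between n8,n4
  Y(R15) = 0.1344 S between n6,n4
  Y(R16) = 0.06944 S between n8,n2
  Iin: injects 0.44 A into n4 (from n1)
Assemble and solve the 8×8 MNA system:
  V(n1)=-21.10  V(n2)=-11.69  V(n3)=1.144  V(n4)=63.07  V(n5)=-10.33  V(n6)=62.36  V(n7)=-10.23  V(n8)=-6.891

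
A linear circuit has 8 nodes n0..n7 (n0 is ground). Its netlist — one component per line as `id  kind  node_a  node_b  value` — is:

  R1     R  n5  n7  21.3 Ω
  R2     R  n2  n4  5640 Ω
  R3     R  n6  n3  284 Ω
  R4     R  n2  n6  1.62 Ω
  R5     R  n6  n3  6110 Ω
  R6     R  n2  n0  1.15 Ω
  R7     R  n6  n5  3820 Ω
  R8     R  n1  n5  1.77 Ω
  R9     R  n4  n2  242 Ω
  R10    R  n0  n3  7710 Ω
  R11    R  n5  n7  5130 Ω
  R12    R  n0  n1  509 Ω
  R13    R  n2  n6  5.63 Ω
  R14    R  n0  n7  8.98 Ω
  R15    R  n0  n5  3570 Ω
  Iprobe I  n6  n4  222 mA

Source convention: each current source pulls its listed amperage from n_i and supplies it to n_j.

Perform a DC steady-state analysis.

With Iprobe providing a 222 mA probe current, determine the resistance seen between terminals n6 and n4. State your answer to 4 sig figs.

MNA unknowns: 7 node voltages V₁..V_7
R1: Y=0.04695 on G[5,7]
R2: Y=0.0001773 on G[2,4]
R3: Y=0.003521 on G[6,3]
R4: Y=0.6173 on G[2,6]
R5: Y=0.0001637 on G[6,3]
R6: Y=0.8696 on G[2,0]
R7: Y=0.0002618 on G[6,5]
R8: Y=0.5650 on G[1,5]
R9: Y=0.004132 on G[4,2]
R10: Y=0.0001297 on G[0,3]
R11: Y=0.0001949 on G[5,7]
R12: Y=0.001965 on G[0,1]
R13: Y=0.1776 on G[2,6]
R14: Y=0.1114 on G[0,7]
R15: Y=0.0002801 on G[0,5]
Iprobe: z[6]−=0.222, z[4]+=0.222
solve → V1=-0.002043, V2=0.0001236, V3=-0.2695, V4=51.51, V5=-0.002051, V6=-0.2790, V7=-0.0006099

R_eq = 233.3 Ω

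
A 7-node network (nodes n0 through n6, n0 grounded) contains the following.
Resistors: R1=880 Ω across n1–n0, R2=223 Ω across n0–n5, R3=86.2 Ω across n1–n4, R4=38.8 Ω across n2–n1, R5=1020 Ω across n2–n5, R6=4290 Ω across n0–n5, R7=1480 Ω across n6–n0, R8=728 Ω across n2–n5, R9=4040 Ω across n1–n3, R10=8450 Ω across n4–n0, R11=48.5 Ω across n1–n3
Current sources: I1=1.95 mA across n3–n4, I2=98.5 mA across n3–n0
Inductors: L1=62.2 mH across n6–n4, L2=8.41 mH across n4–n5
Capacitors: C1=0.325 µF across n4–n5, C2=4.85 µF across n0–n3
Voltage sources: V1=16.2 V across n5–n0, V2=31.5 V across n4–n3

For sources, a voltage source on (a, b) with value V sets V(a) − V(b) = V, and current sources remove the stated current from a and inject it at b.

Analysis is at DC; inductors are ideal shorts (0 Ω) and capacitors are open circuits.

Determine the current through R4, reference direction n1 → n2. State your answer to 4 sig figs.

Element admittances at DC:
  Y(R1) = 0.001136 S between n1,n0
  Y(R2) = 0.004484 S between n0,n5
  Y(R3) = 0.01160 S between n1,n4
  Y(R4) = 0.02577 S between n2,n1
  Y(R5) = 0.0009804 S between n2,n5
  I1: injects 0.00195 A into n4 (from n3)
  Y(R6) = 0.0002331 S between n0,n5
  L1: short n6↔n4 (DC inductor)
  Y(R7) = 0.0006757 S between n6,n0
  Y(C1) = 0.000 S between n4,n5
  I2: injects 0.0985 A into n0 (from n3)
  Y(R8) = 0.001374 S between n2,n5
  Y(R9) = 0.0002475 S between n1,n3
  Y(R10) = 0.0001183 S between n4,n0
  Y(R11) = 0.02062 S between n1,n3
  Y(C2) = 0.000 S between n0,n3
  L2: short n4↔n5 (DC inductor)
  V1: constraint V(n5)−V(n0) = 16.2
  V2: constraint V(n4)−V(n3) = 31.5
Assemble and solve the 10×10 MNA system:
  V(n1)=-2.695  V(n2)=-1.114  V(n3)=-15.30  V(n4)=16.20  V(n5)=16.20  V(n6)=16.20
  i(L1)=-0.01095  i(L2)=-0.06754  i(V1)=-0.1847  i(V2)=-0.1626

-0.04076 A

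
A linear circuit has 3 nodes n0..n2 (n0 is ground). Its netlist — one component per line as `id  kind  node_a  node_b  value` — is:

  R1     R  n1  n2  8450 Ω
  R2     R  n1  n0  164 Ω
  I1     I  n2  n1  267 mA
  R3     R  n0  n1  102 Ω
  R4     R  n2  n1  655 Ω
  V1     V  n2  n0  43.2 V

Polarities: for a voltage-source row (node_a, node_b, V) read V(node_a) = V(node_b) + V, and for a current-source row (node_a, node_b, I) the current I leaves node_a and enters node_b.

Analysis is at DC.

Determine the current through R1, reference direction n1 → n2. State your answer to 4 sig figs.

Apply KCL at each of the 2 non-ground nodes and solve the resulting linear system.
Node n1: branches {R1, R2, I1, R3, R4} → V_1 = 19.27
Node n2: branches {R1, I1, R4, V1} → V_2 = 43.20
Source currents: i(V1)=-0.3064

-0.002832 A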